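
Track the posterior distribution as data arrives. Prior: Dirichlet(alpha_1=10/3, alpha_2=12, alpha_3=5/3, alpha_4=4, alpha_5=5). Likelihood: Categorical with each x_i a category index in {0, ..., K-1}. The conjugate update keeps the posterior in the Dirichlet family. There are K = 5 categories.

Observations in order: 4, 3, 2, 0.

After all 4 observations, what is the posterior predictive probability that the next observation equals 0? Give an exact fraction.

obs 1: x=4 → posterior Dirichlet(10/3, 12, 5/3, 4, 6)
obs 2: x=3 → posterior Dirichlet(10/3, 12, 5/3, 5, 6)
obs 3: x=2 → posterior Dirichlet(10/3, 12, 8/3, 5, 6)
obs 4: x=0 → posterior Dirichlet(13/3, 12, 8/3, 5, 6)

13/90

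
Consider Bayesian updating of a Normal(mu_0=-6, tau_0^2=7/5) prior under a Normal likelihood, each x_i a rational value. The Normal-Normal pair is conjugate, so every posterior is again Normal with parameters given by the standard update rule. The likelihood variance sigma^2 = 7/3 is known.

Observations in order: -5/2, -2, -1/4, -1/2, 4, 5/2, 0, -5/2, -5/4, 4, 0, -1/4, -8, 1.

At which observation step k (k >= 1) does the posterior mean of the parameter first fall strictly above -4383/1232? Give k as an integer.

obs 1: x=-5/2 → posterior Normal(-75/16, 7/8)
obs 2: x=-2 → posterior Normal(-87/22, 7/11)
obs 3: x=-1/4 → posterior Normal(-177/56, 1/2)
obs 4: x=-1/2 → posterior Normal(-183/68, 7/17)
obs 5: x=4 → posterior Normal(-27/16, 7/20)
obs 6: x=5/2 → posterior Normal(-105/92, 7/23)
obs 7: x=0 → posterior Normal(-105/104, 7/26)
obs 8: x=-5/2 → posterior Normal(-135/116, 7/29)
obs 9: x=-5/4 → posterior Normal(-75/64, 7/32)
obs 10: x=4 → posterior Normal(-51/70, 1/5)
obs 11: x=0 → posterior Normal(-51/76, 7/38)
obs 12: x=-1/4 → posterior Normal(-105/164, 7/41)
obs 13: x=-8 → posterior Normal(-201/176, 7/44)
obs 14: x=1 → posterior Normal(-189/188, 7/47)

k = 3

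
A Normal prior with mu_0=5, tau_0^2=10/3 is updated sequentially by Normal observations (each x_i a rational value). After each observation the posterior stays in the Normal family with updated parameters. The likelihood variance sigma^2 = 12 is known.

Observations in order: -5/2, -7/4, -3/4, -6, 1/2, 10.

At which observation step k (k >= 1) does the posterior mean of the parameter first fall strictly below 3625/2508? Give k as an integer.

k = 4

obs 1: x=-5/2 → posterior Normal(155/46, 60/23)
obs 2: x=-7/4 → posterior Normal(275/112, 15/7)
obs 3: x=-3/4 → posterior Normal(65/33, 20/11)
obs 4: x=-6 → posterior Normal(35/38, 30/19)
obs 5: x=1/2 → posterior Normal(75/86, 60/43)
obs 6: x=10 → posterior Normal(175/96, 5/4)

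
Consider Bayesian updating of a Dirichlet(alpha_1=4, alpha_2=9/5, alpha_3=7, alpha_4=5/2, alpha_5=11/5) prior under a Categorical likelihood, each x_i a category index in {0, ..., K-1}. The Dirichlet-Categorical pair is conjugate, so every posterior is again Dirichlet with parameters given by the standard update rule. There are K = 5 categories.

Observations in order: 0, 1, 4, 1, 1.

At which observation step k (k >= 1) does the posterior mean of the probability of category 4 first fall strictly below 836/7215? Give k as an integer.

obs 1: x=0 → posterior Dirichlet(5, 9/5, 7, 5/2, 11/5)
obs 2: x=1 → posterior Dirichlet(5, 14/5, 7, 5/2, 11/5)
obs 3: x=4 → posterior Dirichlet(5, 14/5, 7, 5/2, 16/5)
obs 4: x=1 → posterior Dirichlet(5, 19/5, 7, 5/2, 16/5)
obs 5: x=1 → posterior Dirichlet(5, 24/5, 7, 5/2, 16/5)

k = 2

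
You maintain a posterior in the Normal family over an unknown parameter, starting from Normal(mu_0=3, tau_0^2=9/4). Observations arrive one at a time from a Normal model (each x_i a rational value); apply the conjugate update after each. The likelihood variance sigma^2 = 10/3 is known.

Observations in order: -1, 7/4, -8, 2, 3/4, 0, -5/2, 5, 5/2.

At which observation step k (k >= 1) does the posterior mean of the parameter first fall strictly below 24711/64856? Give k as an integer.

k = 3

obs 1: x=-1 → posterior Normal(93/67, 90/67)
obs 2: x=7/4 → posterior Normal(561/376, 45/47)
obs 3: x=-8 → posterior Normal(-303/484, 90/121)
obs 4: x=2 → posterior Normal(-87/592, 45/74)
obs 5: x=3/4 → posterior Normal(-3/350, 18/35)
obs 6: x=0 → posterior Normal(-3/404, 45/101)
obs 7: x=-5/2 → posterior Normal(-69/229, 90/229)
obs 8: x=5 → posterior Normal(33/128, 45/128)
obs 9: x=5/2 → posterior Normal(267/566, 90/283)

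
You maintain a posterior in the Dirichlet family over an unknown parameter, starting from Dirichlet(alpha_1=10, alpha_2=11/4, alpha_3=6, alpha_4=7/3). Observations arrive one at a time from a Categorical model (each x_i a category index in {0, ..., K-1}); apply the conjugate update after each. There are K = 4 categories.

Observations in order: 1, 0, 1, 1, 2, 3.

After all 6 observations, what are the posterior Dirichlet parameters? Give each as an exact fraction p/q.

obs 1: x=1 → posterior Dirichlet(10, 15/4, 6, 7/3)
obs 2: x=0 → posterior Dirichlet(11, 15/4, 6, 7/3)
obs 3: x=1 → posterior Dirichlet(11, 19/4, 6, 7/3)
obs 4: x=1 → posterior Dirichlet(11, 23/4, 6, 7/3)
obs 5: x=2 → posterior Dirichlet(11, 23/4, 7, 7/3)
obs 6: x=3 → posterior Dirichlet(11, 23/4, 7, 10/3)

alpha_1=11, alpha_2=23/4, alpha_3=7, alpha_4=10/3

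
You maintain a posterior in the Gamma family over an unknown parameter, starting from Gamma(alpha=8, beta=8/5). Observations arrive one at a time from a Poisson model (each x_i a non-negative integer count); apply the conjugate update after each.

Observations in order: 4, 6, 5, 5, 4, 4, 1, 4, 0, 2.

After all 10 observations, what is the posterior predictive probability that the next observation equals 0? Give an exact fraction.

6720533081161609950612561534326096425053356165724989121353049538245544640512/235311756952130891858112684960373044587567801863721623578519596891959891565247

obs 1: x=4 → posterior Gamma(12, 13/5)
obs 2: x=6 → posterior Gamma(18, 18/5)
obs 3: x=5 → posterior Gamma(23, 23/5)
obs 4: x=5 → posterior Gamma(28, 28/5)
obs 5: x=4 → posterior Gamma(32, 33/5)
obs 6: x=4 → posterior Gamma(36, 38/5)
obs 7: x=1 → posterior Gamma(37, 43/5)
obs 8: x=4 → posterior Gamma(41, 48/5)
obs 9: x=0 → posterior Gamma(41, 53/5)
obs 10: x=2 → posterior Gamma(43, 58/5)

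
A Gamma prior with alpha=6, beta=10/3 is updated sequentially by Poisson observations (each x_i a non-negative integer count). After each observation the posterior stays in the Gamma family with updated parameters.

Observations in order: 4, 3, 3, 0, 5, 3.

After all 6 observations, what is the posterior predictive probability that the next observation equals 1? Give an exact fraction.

3882623230155148554809904132136108032/19232792489931358333837313998767870751

obs 1: x=4 → posterior Gamma(10, 13/3)
obs 2: x=3 → posterior Gamma(13, 16/3)
obs 3: x=3 → posterior Gamma(16, 19/3)
obs 4: x=0 → posterior Gamma(16, 22/3)
obs 5: x=5 → posterior Gamma(21, 25/3)
obs 6: x=3 → posterior Gamma(24, 28/3)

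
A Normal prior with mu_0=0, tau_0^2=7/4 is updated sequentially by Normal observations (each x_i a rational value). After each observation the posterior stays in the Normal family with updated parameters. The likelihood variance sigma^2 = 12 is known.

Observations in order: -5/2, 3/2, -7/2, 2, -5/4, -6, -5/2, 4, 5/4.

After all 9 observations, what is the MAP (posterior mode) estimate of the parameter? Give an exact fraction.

obs 1: x=-5/2 → posterior Normal(-7/22, 84/55)
obs 2: x=3/2 → posterior Normal(-7/62, 42/31)
obs 3: x=-7/2 → posterior Normal(-21/46, 28/23)
obs 4: x=2 → posterior Normal(-35/152, 21/19)
obs 5: x=-5/4 → posterior Normal(-105/332, 84/83)
obs 6: x=-6 → posterior Normal(-91/120, 14/15)
obs 7: x=-5/2 → posterior Normal(-343/388, 84/97)
obs 8: x=4 → posterior Normal(-231/416, 21/26)
obs 9: x=5/4 → posterior Normal(-49/111, 28/37)

-49/111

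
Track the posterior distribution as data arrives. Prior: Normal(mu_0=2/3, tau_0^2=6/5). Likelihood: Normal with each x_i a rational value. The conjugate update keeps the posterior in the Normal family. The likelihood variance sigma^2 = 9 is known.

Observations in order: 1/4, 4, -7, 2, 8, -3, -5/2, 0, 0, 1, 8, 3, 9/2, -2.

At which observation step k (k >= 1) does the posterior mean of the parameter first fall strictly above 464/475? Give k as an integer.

k = 5

obs 1: x=1/4 → posterior Normal(21/34, 18/17)
obs 2: x=4 → posterior Normal(37/38, 18/19)
obs 3: x=-7 → posterior Normal(3/14, 6/7)
obs 4: x=2 → posterior Normal(17/46, 18/23)
obs 5: x=8 → posterior Normal(49/50, 18/25)
obs 6: x=-3 → posterior Normal(37/54, 2/3)
obs 7: x=-5/2 → posterior Normal(27/58, 18/29)
obs 8: x=0 → posterior Normal(27/62, 18/31)
obs 9: x=0 → posterior Normal(9/22, 6/11)
obs 10: x=1 → posterior Normal(31/70, 18/35)
obs 11: x=8 → posterior Normal(63/74, 18/37)
obs 12: x=3 → posterior Normal(25/26, 6/13)
obs 13: x=9/2 → posterior Normal(93/82, 18/41)
obs 14: x=-2 → posterior Normal(85/86, 18/43)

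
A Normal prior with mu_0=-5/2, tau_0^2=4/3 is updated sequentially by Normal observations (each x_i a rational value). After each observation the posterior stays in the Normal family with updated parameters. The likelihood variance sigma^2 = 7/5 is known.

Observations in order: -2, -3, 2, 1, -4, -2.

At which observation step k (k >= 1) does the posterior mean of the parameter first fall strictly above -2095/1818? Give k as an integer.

obs 1: x=-2 → posterior Normal(-185/82, 28/41)
obs 2: x=-3 → posterior Normal(-5/2, 28/61)
obs 3: x=2 → posterior Normal(-25/18, 28/81)
obs 4: x=1 → posterior Normal(-185/202, 28/101)
obs 5: x=-4 → posterior Normal(-345/242, 28/121)
obs 6: x=-2 → posterior Normal(-425/282, 28/141)

k = 4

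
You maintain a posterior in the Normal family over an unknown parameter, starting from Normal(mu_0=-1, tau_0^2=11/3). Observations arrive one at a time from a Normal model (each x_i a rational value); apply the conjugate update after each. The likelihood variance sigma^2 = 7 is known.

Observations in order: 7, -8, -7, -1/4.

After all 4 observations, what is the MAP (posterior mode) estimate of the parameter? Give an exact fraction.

obs 1: x=7 → posterior Normal(7/4, 77/32)
obs 2: x=-8 → posterior Normal(-32/43, 77/43)
obs 3: x=-7 → posterior Normal(-109/54, 77/54)
obs 4: x=-1/4 → posterior Normal(-447/260, 77/65)

-447/260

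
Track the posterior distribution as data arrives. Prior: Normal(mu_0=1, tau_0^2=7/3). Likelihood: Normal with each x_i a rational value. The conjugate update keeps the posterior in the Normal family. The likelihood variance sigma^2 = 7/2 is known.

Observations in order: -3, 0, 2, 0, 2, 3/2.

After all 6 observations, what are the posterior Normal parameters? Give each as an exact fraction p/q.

obs 1: x=-3 → posterior Normal(-3/5, 7/5)
obs 2: x=0 → posterior Normal(-3/7, 1)
obs 3: x=2 → posterior Normal(1/9, 7/9)
obs 4: x=0 → posterior Normal(1/11, 7/11)
obs 5: x=2 → posterior Normal(5/13, 7/13)
obs 6: x=3/2 → posterior Normal(8/15, 7/15)

mu_0=8/15, tau_0^2=7/15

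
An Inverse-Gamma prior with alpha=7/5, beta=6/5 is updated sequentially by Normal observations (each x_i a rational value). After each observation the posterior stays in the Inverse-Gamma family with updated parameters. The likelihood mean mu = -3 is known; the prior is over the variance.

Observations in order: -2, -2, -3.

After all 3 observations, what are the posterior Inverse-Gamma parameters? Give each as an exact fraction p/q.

alpha=29/10, beta=11/5

obs 1: x=-2 → posterior Inverse-Gamma(19/10, 17/10)
obs 2: x=-2 → posterior Inverse-Gamma(12/5, 11/5)
obs 3: x=-3 → posterior Inverse-Gamma(29/10, 11/5)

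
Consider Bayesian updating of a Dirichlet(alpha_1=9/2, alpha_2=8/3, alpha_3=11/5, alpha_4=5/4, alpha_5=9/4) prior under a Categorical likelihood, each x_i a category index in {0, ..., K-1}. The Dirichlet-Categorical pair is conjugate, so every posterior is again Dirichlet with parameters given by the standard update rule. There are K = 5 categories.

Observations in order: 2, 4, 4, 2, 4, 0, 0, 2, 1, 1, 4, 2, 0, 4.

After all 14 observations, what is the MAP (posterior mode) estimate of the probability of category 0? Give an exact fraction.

obs 1: x=2 → posterior Dirichlet(9/2, 8/3, 16/5, 5/4, 9/4)
obs 2: x=4 → posterior Dirichlet(9/2, 8/3, 16/5, 5/4, 13/4)
obs 3: x=4 → posterior Dirichlet(9/2, 8/3, 16/5, 5/4, 17/4)
obs 4: x=2 → posterior Dirichlet(9/2, 8/3, 21/5, 5/4, 17/4)
obs 5: x=4 → posterior Dirichlet(9/2, 8/3, 21/5, 5/4, 21/4)
obs 6: x=0 → posterior Dirichlet(11/2, 8/3, 21/5, 5/4, 21/4)
obs 7: x=0 → posterior Dirichlet(13/2, 8/3, 21/5, 5/4, 21/4)
obs 8: x=2 → posterior Dirichlet(13/2, 8/3, 26/5, 5/4, 21/4)
obs 9: x=1 → posterior Dirichlet(13/2, 11/3, 26/5, 5/4, 21/4)
obs 10: x=1 → posterior Dirichlet(13/2, 14/3, 26/5, 5/4, 21/4)
obs 11: x=4 → posterior Dirichlet(13/2, 14/3, 26/5, 5/4, 25/4)
obs 12: x=2 → posterior Dirichlet(13/2, 14/3, 31/5, 5/4, 25/4)
obs 13: x=0 → posterior Dirichlet(15/2, 14/3, 31/5, 5/4, 25/4)
obs 14: x=4 → posterior Dirichlet(15/2, 14/3, 31/5, 5/4, 29/4)

195/656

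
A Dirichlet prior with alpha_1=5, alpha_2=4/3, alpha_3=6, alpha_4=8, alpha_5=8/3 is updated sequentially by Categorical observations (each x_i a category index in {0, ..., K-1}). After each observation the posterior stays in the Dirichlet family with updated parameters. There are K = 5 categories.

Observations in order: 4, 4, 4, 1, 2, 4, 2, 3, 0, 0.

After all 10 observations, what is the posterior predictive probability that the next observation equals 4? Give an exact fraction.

obs 1: x=4 → posterior Dirichlet(5, 4/3, 6, 8, 11/3)
obs 2: x=4 → posterior Dirichlet(5, 4/3, 6, 8, 14/3)
obs 3: x=4 → posterior Dirichlet(5, 4/3, 6, 8, 17/3)
obs 4: x=1 → posterior Dirichlet(5, 7/3, 6, 8, 17/3)
obs 5: x=2 → posterior Dirichlet(5, 7/3, 7, 8, 17/3)
obs 6: x=4 → posterior Dirichlet(5, 7/3, 7, 8, 20/3)
obs 7: x=2 → posterior Dirichlet(5, 7/3, 8, 8, 20/3)
obs 8: x=3 → posterior Dirichlet(5, 7/3, 8, 9, 20/3)
obs 9: x=0 → posterior Dirichlet(6, 7/3, 8, 9, 20/3)
obs 10: x=0 → posterior Dirichlet(7, 7/3, 8, 9, 20/3)

20/99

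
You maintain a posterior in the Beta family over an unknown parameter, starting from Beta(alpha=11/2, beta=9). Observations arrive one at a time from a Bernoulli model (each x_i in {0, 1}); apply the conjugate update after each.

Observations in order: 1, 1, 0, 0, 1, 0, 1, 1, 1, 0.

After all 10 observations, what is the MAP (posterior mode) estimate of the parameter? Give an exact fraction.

7/15

obs 1: x=1 → posterior Beta(13/2, 9)
obs 2: x=1 → posterior Beta(15/2, 9)
obs 3: x=0 → posterior Beta(15/2, 10)
obs 4: x=0 → posterior Beta(15/2, 11)
obs 5: x=1 → posterior Beta(17/2, 11)
obs 6: x=0 → posterior Beta(17/2, 12)
obs 7: x=1 → posterior Beta(19/2, 12)
obs 8: x=1 → posterior Beta(21/2, 12)
obs 9: x=1 → posterior Beta(23/2, 12)
obs 10: x=0 → posterior Beta(23/2, 13)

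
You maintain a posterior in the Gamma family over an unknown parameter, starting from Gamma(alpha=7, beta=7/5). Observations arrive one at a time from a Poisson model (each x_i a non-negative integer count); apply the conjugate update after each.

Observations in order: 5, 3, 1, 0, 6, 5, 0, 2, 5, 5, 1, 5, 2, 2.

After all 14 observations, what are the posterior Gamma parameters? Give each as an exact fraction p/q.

alpha=49, beta=77/5

obs 1: x=5 → posterior Gamma(12, 12/5)
obs 2: x=3 → posterior Gamma(15, 17/5)
obs 3: x=1 → posterior Gamma(16, 22/5)
obs 4: x=0 → posterior Gamma(16, 27/5)
obs 5: x=6 → posterior Gamma(22, 32/5)
obs 6: x=5 → posterior Gamma(27, 37/5)
obs 7: x=0 → posterior Gamma(27, 42/5)
obs 8: x=2 → posterior Gamma(29, 47/5)
obs 9: x=5 → posterior Gamma(34, 52/5)
obs 10: x=5 → posterior Gamma(39, 57/5)
obs 11: x=1 → posterior Gamma(40, 62/5)
obs 12: x=5 → posterior Gamma(45, 67/5)
obs 13: x=2 → posterior Gamma(47, 72/5)
obs 14: x=2 → posterior Gamma(49, 77/5)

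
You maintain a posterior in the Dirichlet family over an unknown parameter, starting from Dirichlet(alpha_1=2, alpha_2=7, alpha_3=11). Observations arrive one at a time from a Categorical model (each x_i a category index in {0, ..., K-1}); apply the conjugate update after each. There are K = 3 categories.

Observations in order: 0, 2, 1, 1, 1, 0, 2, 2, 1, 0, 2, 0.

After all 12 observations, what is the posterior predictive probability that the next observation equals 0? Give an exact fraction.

obs 1: x=0 → posterior Dirichlet(3, 7, 11)
obs 2: x=2 → posterior Dirichlet(3, 7, 12)
obs 3: x=1 → posterior Dirichlet(3, 8, 12)
obs 4: x=1 → posterior Dirichlet(3, 9, 12)
obs 5: x=1 → posterior Dirichlet(3, 10, 12)
obs 6: x=0 → posterior Dirichlet(4, 10, 12)
obs 7: x=2 → posterior Dirichlet(4, 10, 13)
obs 8: x=2 → posterior Dirichlet(4, 10, 14)
obs 9: x=1 → posterior Dirichlet(4, 11, 14)
obs 10: x=0 → posterior Dirichlet(5, 11, 14)
obs 11: x=2 → posterior Dirichlet(5, 11, 15)
obs 12: x=0 → posterior Dirichlet(6, 11, 15)

3/16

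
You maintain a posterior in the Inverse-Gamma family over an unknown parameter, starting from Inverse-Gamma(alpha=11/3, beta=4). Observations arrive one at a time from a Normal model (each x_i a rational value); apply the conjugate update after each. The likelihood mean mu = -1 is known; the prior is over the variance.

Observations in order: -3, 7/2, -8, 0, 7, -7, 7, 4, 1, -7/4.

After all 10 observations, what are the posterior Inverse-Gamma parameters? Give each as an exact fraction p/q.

alpha=26/3, beta=4413/32

obs 1: x=-3 → posterior Inverse-Gamma(25/6, 6)
obs 2: x=7/2 → posterior Inverse-Gamma(14/3, 129/8)
obs 3: x=-8 → posterior Inverse-Gamma(31/6, 325/8)
obs 4: x=0 → posterior Inverse-Gamma(17/3, 329/8)
obs 5: x=7 → posterior Inverse-Gamma(37/6, 585/8)
obs 6: x=-7 → posterior Inverse-Gamma(20/3, 729/8)
obs 7: x=7 → posterior Inverse-Gamma(43/6, 985/8)
obs 8: x=4 → posterior Inverse-Gamma(23/3, 1085/8)
obs 9: x=1 → posterior Inverse-Gamma(49/6, 1101/8)
obs 10: x=-7/4 → posterior Inverse-Gamma(26/3, 4413/32)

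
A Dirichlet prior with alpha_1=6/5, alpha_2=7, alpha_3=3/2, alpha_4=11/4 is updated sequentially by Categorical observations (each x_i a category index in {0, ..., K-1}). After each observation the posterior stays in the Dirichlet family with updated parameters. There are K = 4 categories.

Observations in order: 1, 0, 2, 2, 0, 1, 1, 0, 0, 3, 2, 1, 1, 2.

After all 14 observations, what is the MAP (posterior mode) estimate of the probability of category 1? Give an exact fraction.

220/449

obs 1: x=1 → posterior Dirichlet(6/5, 8, 3/2, 11/4)
obs 2: x=0 → posterior Dirichlet(11/5, 8, 3/2, 11/4)
obs 3: x=2 → posterior Dirichlet(11/5, 8, 5/2, 11/4)
obs 4: x=2 → posterior Dirichlet(11/5, 8, 7/2, 11/4)
obs 5: x=0 → posterior Dirichlet(16/5, 8, 7/2, 11/4)
obs 6: x=1 → posterior Dirichlet(16/5, 9, 7/2, 11/4)
obs 7: x=1 → posterior Dirichlet(16/5, 10, 7/2, 11/4)
obs 8: x=0 → posterior Dirichlet(21/5, 10, 7/2, 11/4)
obs 9: x=0 → posterior Dirichlet(26/5, 10, 7/2, 11/4)
obs 10: x=3 → posterior Dirichlet(26/5, 10, 7/2, 15/4)
obs 11: x=2 → posterior Dirichlet(26/5, 10, 9/2, 15/4)
obs 12: x=1 → posterior Dirichlet(26/5, 11, 9/2, 15/4)
obs 13: x=1 → posterior Dirichlet(26/5, 12, 9/2, 15/4)
obs 14: x=2 → posterior Dirichlet(26/5, 12, 11/2, 15/4)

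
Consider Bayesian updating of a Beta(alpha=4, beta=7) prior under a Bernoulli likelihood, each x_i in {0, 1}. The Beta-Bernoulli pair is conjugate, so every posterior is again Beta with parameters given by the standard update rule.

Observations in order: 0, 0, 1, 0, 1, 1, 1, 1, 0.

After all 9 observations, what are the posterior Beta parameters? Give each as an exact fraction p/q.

obs 1: x=0 → posterior Beta(4, 8)
obs 2: x=0 → posterior Beta(4, 9)
obs 3: x=1 → posterior Beta(5, 9)
obs 4: x=0 → posterior Beta(5, 10)
obs 5: x=1 → posterior Beta(6, 10)
obs 6: x=1 → posterior Beta(7, 10)
obs 7: x=1 → posterior Beta(8, 10)
obs 8: x=1 → posterior Beta(9, 10)
obs 9: x=0 → posterior Beta(9, 11)

alpha=9, beta=11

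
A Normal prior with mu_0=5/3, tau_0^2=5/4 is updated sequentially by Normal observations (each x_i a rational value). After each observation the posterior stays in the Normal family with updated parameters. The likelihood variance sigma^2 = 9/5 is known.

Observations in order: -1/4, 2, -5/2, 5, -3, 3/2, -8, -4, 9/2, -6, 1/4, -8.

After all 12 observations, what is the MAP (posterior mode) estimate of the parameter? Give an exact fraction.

-115/96

obs 1: x=-1/4 → posterior Normal(215/244, 45/61)
obs 2: x=2 → posterior Normal(415/344, 45/86)
obs 3: x=-5/2 → posterior Normal(55/148, 15/37)
obs 4: x=5 → posterior Normal(665/544, 45/136)
obs 5: x=-3 → posterior Normal(365/644, 45/161)
obs 6: x=3/2 → posterior Normal(515/744, 15/62)
obs 7: x=-8 → posterior Normal(-285/844, 45/211)
obs 8: x=-4 → posterior Normal(-685/944, 45/236)
obs 9: x=9/2 → posterior Normal(-235/1044, 5/29)
obs 10: x=-6 → posterior Normal(-835/1144, 45/286)
obs 11: x=1/4 → posterior Normal(-405/622, 45/311)
obs 12: x=-8 → posterior Normal(-115/96, 15/112)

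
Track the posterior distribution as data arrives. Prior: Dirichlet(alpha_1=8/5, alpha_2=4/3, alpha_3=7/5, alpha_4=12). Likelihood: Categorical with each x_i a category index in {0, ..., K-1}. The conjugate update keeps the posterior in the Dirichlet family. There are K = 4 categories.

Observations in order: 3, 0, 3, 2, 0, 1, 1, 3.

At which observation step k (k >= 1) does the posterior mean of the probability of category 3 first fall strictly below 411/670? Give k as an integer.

k = 7

obs 1: x=3 → posterior Dirichlet(8/5, 4/3, 7/5, 13)
obs 2: x=0 → posterior Dirichlet(13/5, 4/3, 7/5, 13)
obs 3: x=3 → posterior Dirichlet(13/5, 4/3, 7/5, 14)
obs 4: x=2 → posterior Dirichlet(13/5, 4/3, 12/5, 14)
obs 5: x=0 → posterior Dirichlet(18/5, 4/3, 12/5, 14)
obs 6: x=1 → posterior Dirichlet(18/5, 7/3, 12/5, 14)
obs 7: x=1 → posterior Dirichlet(18/5, 10/3, 12/5, 14)
obs 8: x=3 → posterior Dirichlet(18/5, 10/3, 12/5, 15)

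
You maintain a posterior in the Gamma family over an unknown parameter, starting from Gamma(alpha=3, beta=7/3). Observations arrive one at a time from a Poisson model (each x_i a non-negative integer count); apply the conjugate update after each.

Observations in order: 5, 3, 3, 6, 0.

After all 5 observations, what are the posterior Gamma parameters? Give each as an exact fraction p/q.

alpha=20, beta=22/3

obs 1: x=5 → posterior Gamma(8, 10/3)
obs 2: x=3 → posterior Gamma(11, 13/3)
obs 3: x=3 → posterior Gamma(14, 16/3)
obs 4: x=6 → posterior Gamma(20, 19/3)
obs 5: x=0 → posterior Gamma(20, 22/3)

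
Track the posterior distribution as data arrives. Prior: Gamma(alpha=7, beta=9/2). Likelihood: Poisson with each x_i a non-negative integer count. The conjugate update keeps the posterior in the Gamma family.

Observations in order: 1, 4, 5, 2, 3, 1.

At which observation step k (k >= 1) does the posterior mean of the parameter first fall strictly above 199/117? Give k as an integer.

obs 1: x=1 → posterior Gamma(8, 11/2)
obs 2: x=4 → posterior Gamma(12, 13/2)
obs 3: x=5 → posterior Gamma(17, 15/2)
obs 4: x=2 → posterior Gamma(19, 17/2)
obs 5: x=3 → posterior Gamma(22, 19/2)
obs 6: x=1 → posterior Gamma(23, 21/2)

k = 2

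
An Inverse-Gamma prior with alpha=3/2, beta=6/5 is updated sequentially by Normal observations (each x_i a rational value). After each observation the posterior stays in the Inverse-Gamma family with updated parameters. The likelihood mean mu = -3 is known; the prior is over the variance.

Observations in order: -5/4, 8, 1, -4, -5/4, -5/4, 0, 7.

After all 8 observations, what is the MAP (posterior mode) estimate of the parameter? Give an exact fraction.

20687/1040

obs 1: x=-5/4 → posterior Inverse-Gamma(2, 437/160)
obs 2: x=8 → posterior Inverse-Gamma(5/2, 10117/160)
obs 3: x=1 → posterior Inverse-Gamma(3, 11397/160)
obs 4: x=-4 → posterior Inverse-Gamma(7/2, 11477/160)
obs 5: x=-5/4 → posterior Inverse-Gamma(4, 5861/80)
obs 6: x=-5/4 → posterior Inverse-Gamma(9/2, 11967/160)
obs 7: x=0 → posterior Inverse-Gamma(5, 12687/160)
obs 8: x=7 → posterior Inverse-Gamma(11/2, 20687/160)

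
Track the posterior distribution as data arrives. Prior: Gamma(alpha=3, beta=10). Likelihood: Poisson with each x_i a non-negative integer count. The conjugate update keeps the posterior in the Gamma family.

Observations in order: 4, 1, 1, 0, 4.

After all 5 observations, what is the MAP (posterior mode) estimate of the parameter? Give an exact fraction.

obs 1: x=4 → posterior Gamma(7, 11)
obs 2: x=1 → posterior Gamma(8, 12)
obs 3: x=1 → posterior Gamma(9, 13)
obs 4: x=0 → posterior Gamma(9, 14)
obs 5: x=4 → posterior Gamma(13, 15)

4/5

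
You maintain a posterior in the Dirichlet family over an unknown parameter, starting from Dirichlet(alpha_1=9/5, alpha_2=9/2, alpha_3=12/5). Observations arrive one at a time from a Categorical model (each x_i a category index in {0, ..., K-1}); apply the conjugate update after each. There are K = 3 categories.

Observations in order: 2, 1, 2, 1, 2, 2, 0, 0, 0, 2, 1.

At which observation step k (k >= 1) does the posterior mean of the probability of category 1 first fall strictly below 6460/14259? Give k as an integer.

obs 1: x=2 → posterior Dirichlet(9/5, 9/2, 17/5)
obs 2: x=1 → posterior Dirichlet(9/5, 11/2, 17/5)
obs 3: x=2 → posterior Dirichlet(9/5, 11/2, 22/5)
obs 4: x=1 → posterior Dirichlet(9/5, 13/2, 22/5)
obs 5: x=2 → posterior Dirichlet(9/5, 13/2, 27/5)
obs 6: x=2 → posterior Dirichlet(9/5, 13/2, 32/5)
obs 7: x=0 → posterior Dirichlet(14/5, 13/2, 32/5)
obs 8: x=0 → posterior Dirichlet(19/5, 13/2, 32/5)
obs 9: x=0 → posterior Dirichlet(24/5, 13/2, 32/5)
obs 10: x=2 → posterior Dirichlet(24/5, 13/2, 37/5)
obs 11: x=1 → posterior Dirichlet(24/5, 15/2, 37/5)

k = 6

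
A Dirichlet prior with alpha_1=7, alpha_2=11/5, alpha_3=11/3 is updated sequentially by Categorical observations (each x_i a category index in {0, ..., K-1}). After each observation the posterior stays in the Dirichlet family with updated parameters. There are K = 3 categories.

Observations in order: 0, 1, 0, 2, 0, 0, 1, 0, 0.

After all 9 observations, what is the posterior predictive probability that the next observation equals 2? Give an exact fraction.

35/164

obs 1: x=0 → posterior Dirichlet(8, 11/5, 11/3)
obs 2: x=1 → posterior Dirichlet(8, 16/5, 11/3)
obs 3: x=0 → posterior Dirichlet(9, 16/5, 11/3)
obs 4: x=2 → posterior Dirichlet(9, 16/5, 14/3)
obs 5: x=0 → posterior Dirichlet(10, 16/5, 14/3)
obs 6: x=0 → posterior Dirichlet(11, 16/5, 14/3)
obs 7: x=1 → posterior Dirichlet(11, 21/5, 14/3)
obs 8: x=0 → posterior Dirichlet(12, 21/5, 14/3)
obs 9: x=0 → posterior Dirichlet(13, 21/5, 14/3)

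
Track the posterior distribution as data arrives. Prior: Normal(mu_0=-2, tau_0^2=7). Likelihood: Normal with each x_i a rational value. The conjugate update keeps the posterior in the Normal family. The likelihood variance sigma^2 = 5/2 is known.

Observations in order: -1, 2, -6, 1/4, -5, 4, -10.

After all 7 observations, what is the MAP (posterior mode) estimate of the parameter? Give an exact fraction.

-461/206

obs 1: x=-1 → posterior Normal(-24/19, 35/19)
obs 2: x=2 → posterior Normal(4/33, 35/33)
obs 3: x=-6 → posterior Normal(-80/47, 35/47)
obs 4: x=1/4 → posterior Normal(-153/122, 35/61)
obs 5: x=-5 → posterior Normal(-293/150, 7/15)
obs 6: x=4 → posterior Normal(-181/178, 35/89)
obs 7: x=-10 → posterior Normal(-461/206, 35/103)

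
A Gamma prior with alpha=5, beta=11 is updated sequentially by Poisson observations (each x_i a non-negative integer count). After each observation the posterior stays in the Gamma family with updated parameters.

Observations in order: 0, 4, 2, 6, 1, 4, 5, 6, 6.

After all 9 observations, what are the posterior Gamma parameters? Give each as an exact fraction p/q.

obs 1: x=0 → posterior Gamma(5, 12)
obs 2: x=4 → posterior Gamma(9, 13)
obs 3: x=2 → posterior Gamma(11, 14)
obs 4: x=6 → posterior Gamma(17, 15)
obs 5: x=1 → posterior Gamma(18, 16)
obs 6: x=4 → posterior Gamma(22, 17)
obs 7: x=5 → posterior Gamma(27, 18)
obs 8: x=6 → posterior Gamma(33, 19)
obs 9: x=6 → posterior Gamma(39, 20)

alpha=39, beta=20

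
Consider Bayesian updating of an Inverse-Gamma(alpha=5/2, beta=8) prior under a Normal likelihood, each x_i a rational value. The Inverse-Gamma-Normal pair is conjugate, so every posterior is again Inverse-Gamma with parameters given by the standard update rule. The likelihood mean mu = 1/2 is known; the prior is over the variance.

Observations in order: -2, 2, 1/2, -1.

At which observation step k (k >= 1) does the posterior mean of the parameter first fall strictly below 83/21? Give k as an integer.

k = 4

obs 1: x=-2 → posterior Inverse-Gamma(3, 89/8)
obs 2: x=2 → posterior Inverse-Gamma(7/2, 49/4)
obs 3: x=1/2 → posterior Inverse-Gamma(4, 49/4)
obs 4: x=-1 → posterior Inverse-Gamma(9/2, 107/8)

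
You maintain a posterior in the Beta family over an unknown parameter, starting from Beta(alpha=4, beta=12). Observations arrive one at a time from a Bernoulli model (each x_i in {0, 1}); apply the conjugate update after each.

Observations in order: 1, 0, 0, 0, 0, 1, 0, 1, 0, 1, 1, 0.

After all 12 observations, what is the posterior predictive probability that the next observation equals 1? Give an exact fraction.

obs 1: x=1 → posterior Beta(5, 12)
obs 2: x=0 → posterior Beta(5, 13)
obs 3: x=0 → posterior Beta(5, 14)
obs 4: x=0 → posterior Beta(5, 15)
obs 5: x=0 → posterior Beta(5, 16)
obs 6: x=1 → posterior Beta(6, 16)
obs 7: x=0 → posterior Beta(6, 17)
obs 8: x=1 → posterior Beta(7, 17)
obs 9: x=0 → posterior Beta(7, 18)
obs 10: x=1 → posterior Beta(8, 18)
obs 11: x=1 → posterior Beta(9, 18)
obs 12: x=0 → posterior Beta(9, 19)

9/28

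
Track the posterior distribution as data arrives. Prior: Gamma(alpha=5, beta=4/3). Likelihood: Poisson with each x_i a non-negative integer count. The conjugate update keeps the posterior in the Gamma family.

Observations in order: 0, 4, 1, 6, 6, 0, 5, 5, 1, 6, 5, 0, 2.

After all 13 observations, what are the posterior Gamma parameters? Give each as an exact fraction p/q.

alpha=46, beta=43/3

obs 1: x=0 → posterior Gamma(5, 7/3)
obs 2: x=4 → posterior Gamma(9, 10/3)
obs 3: x=1 → posterior Gamma(10, 13/3)
obs 4: x=6 → posterior Gamma(16, 16/3)
obs 5: x=6 → posterior Gamma(22, 19/3)
obs 6: x=0 → posterior Gamma(22, 22/3)
obs 7: x=5 → posterior Gamma(27, 25/3)
obs 8: x=5 → posterior Gamma(32, 28/3)
obs 9: x=1 → posterior Gamma(33, 31/3)
obs 10: x=6 → posterior Gamma(39, 34/3)
obs 11: x=5 → posterior Gamma(44, 37/3)
obs 12: x=0 → posterior Gamma(44, 40/3)
obs 13: x=2 → posterior Gamma(46, 43/3)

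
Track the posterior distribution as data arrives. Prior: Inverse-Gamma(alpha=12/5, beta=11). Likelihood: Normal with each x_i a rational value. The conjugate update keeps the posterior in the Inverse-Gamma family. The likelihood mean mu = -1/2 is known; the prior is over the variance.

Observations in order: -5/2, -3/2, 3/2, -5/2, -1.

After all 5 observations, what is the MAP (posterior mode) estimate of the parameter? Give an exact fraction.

705/236

obs 1: x=-5/2 → posterior Inverse-Gamma(29/10, 13)
obs 2: x=-3/2 → posterior Inverse-Gamma(17/5, 27/2)
obs 3: x=3/2 → posterior Inverse-Gamma(39/10, 31/2)
obs 4: x=-5/2 → posterior Inverse-Gamma(22/5, 35/2)
obs 5: x=-1 → posterior Inverse-Gamma(49/10, 141/8)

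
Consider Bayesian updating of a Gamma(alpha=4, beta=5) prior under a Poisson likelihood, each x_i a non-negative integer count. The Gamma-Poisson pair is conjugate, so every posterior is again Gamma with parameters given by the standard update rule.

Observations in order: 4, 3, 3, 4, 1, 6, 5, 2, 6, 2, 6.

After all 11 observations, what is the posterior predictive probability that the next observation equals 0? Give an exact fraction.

obs 1: x=4 → posterior Gamma(8, 6)
obs 2: x=3 → posterior Gamma(11, 7)
obs 3: x=3 → posterior Gamma(14, 8)
obs 4: x=4 → posterior Gamma(18, 9)
obs 5: x=1 → posterior Gamma(19, 10)
obs 6: x=6 → posterior Gamma(25, 11)
obs 7: x=5 → posterior Gamma(30, 12)
obs 8: x=2 → posterior Gamma(32, 13)
obs 9: x=6 → posterior Gamma(38, 14)
obs 10: x=2 → posterior Gamma(40, 15)
obs 11: x=6 → posterior Gamma(46, 16)

24519928653854221733733552434404946937899825954937634816/398703807810572411498315063055075847178723756123452198369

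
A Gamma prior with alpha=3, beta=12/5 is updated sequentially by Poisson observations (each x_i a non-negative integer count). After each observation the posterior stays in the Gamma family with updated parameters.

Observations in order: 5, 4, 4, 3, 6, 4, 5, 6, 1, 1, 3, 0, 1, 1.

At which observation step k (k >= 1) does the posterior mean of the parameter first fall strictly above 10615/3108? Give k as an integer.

obs 1: x=5 → posterior Gamma(8, 17/5)
obs 2: x=4 → posterior Gamma(12, 22/5)
obs 3: x=4 → posterior Gamma(16, 27/5)
obs 4: x=3 → posterior Gamma(19, 32/5)
obs 5: x=6 → posterior Gamma(25, 37/5)
obs 6: x=4 → posterior Gamma(29, 42/5)
obs 7: x=5 → posterior Gamma(34, 47/5)
obs 8: x=6 → posterior Gamma(40, 52/5)
obs 9: x=1 → posterior Gamma(41, 57/5)
obs 10: x=1 → posterior Gamma(42, 62/5)
obs 11: x=3 → posterior Gamma(45, 67/5)
obs 12: x=0 → posterior Gamma(45, 72/5)
obs 13: x=1 → posterior Gamma(46, 77/5)
obs 14: x=1 → posterior Gamma(47, 82/5)

k = 6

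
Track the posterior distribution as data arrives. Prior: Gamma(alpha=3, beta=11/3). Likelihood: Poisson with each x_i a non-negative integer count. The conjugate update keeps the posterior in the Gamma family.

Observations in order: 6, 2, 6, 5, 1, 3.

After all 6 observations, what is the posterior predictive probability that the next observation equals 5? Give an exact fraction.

obs 1: x=6 → posterior Gamma(9, 14/3)
obs 2: x=2 → posterior Gamma(11, 17/3)
obs 3: x=6 → posterior Gamma(17, 20/3)
obs 4: x=5 → posterior Gamma(22, 23/3)
obs 5: x=1 → posterior Gamma(23, 26/3)
obs 6: x=3 → posterior Gamma(26, 29/3)

1822877033806247644591289057590211544985828359/22835963083295358096932575511191922182123945984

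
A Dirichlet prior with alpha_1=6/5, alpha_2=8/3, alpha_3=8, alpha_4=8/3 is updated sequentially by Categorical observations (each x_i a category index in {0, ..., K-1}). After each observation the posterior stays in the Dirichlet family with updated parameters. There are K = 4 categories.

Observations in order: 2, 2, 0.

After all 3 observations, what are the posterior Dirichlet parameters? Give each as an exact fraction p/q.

obs 1: x=2 → posterior Dirichlet(6/5, 8/3, 9, 8/3)
obs 2: x=2 → posterior Dirichlet(6/5, 8/3, 10, 8/3)
obs 3: x=0 → posterior Dirichlet(11/5, 8/3, 10, 8/3)

alpha_1=11/5, alpha_2=8/3, alpha_3=10, alpha_4=8/3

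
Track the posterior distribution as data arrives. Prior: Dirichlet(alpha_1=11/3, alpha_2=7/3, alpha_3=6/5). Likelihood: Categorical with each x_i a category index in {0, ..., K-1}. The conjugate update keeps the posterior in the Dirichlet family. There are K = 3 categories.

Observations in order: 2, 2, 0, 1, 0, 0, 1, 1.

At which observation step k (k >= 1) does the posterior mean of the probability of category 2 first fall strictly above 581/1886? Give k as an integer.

k = 2

obs 1: x=2 → posterior Dirichlet(11/3, 7/3, 11/5)
obs 2: x=2 → posterior Dirichlet(11/3, 7/3, 16/5)
obs 3: x=0 → posterior Dirichlet(14/3, 7/3, 16/5)
obs 4: x=1 → posterior Dirichlet(14/3, 10/3, 16/5)
obs 5: x=0 → posterior Dirichlet(17/3, 10/3, 16/5)
obs 6: x=0 → posterior Dirichlet(20/3, 10/3, 16/5)
obs 7: x=1 → posterior Dirichlet(20/3, 13/3, 16/5)
obs 8: x=1 → posterior Dirichlet(20/3, 16/3, 16/5)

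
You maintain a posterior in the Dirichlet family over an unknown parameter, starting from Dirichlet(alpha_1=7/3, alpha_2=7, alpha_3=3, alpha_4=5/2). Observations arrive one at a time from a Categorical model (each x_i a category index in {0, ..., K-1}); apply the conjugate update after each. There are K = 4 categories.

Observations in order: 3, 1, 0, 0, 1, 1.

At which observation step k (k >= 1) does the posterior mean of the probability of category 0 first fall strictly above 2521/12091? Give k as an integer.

k = 4

obs 1: x=3 → posterior Dirichlet(7/3, 7, 3, 7/2)
obs 2: x=1 → posterior Dirichlet(7/3, 8, 3, 7/2)
obs 3: x=0 → posterior Dirichlet(10/3, 8, 3, 7/2)
obs 4: x=0 → posterior Dirichlet(13/3, 8, 3, 7/2)
obs 5: x=1 → posterior Dirichlet(13/3, 9, 3, 7/2)
obs 6: x=1 → posterior Dirichlet(13/3, 10, 3, 7/2)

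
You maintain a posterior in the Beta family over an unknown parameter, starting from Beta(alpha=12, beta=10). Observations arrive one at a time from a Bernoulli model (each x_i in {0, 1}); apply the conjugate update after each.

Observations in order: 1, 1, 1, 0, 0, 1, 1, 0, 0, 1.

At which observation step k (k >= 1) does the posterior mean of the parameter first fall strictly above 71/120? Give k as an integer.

obs 1: x=1 → posterior Beta(13, 10)
obs 2: x=1 → posterior Beta(14, 10)
obs 3: x=1 → posterior Beta(15, 10)
obs 4: x=0 → posterior Beta(15, 11)
obs 5: x=0 → posterior Beta(15, 12)
obs 6: x=1 → posterior Beta(16, 12)
obs 7: x=1 → posterior Beta(17, 12)
obs 8: x=0 → posterior Beta(17, 13)
obs 9: x=0 → posterior Beta(17, 14)
obs 10: x=1 → posterior Beta(18, 14)

k = 3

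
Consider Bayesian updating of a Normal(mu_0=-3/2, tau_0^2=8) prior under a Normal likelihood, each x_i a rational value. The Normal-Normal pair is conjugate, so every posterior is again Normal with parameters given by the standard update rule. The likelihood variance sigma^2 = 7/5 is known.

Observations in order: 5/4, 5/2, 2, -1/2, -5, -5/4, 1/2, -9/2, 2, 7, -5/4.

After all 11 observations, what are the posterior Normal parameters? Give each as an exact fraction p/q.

obs 1: x=5/4 → posterior Normal(79/94, 56/47)
obs 2: x=5/2 → posterior Normal(93/58, 56/87)
obs 3: x=2 → posterior Normal(439/254, 56/127)
obs 4: x=-1/2 → posterior Normal(399/334, 56/167)
obs 5: x=-5 → posterior Normal(-1/414, 56/207)
obs 6: x=-5/4 → posterior Normal(-101/494, 56/247)
obs 7: x=1/2 → posterior Normal(-61/574, 8/41)
obs 8: x=-9/2 → posterior Normal(-421/654, 56/327)
obs 9: x=2 → posterior Normal(-261/734, 56/367)
obs 10: x=7 → posterior Normal(299/814, 56/407)
obs 11: x=-5/4 → posterior Normal(199/894, 56/447)

mu_0=199/894, tau_0^2=56/447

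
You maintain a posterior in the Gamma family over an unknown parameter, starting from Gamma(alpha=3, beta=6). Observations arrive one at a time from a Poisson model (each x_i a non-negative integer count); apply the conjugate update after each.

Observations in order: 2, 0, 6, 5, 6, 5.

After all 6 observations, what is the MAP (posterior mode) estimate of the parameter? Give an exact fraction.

13/6

obs 1: x=2 → posterior Gamma(5, 7)
obs 2: x=0 → posterior Gamma(5, 8)
obs 3: x=6 → posterior Gamma(11, 9)
obs 4: x=5 → posterior Gamma(16, 10)
obs 5: x=6 → posterior Gamma(22, 11)
obs 6: x=5 → posterior Gamma(27, 12)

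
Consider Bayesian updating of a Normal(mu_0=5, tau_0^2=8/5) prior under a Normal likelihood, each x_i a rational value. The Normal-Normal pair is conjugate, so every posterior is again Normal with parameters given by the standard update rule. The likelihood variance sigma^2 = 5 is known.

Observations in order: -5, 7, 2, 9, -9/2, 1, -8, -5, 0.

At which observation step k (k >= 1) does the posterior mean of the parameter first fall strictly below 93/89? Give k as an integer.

k = 9

obs 1: x=-5 → posterior Normal(85/33, 40/33)
obs 2: x=7 → posterior Normal(141/41, 40/41)
obs 3: x=2 → posterior Normal(157/49, 40/49)
obs 4: x=9 → posterior Normal(229/57, 40/57)
obs 5: x=-9/2 → posterior Normal(193/65, 8/13)
obs 6: x=1 → posterior Normal(201/73, 40/73)
obs 7: x=-8 → posterior Normal(137/81, 40/81)
obs 8: x=-5 → posterior Normal(97/89, 40/89)
obs 9: x=0 → posterior Normal(1, 40/97)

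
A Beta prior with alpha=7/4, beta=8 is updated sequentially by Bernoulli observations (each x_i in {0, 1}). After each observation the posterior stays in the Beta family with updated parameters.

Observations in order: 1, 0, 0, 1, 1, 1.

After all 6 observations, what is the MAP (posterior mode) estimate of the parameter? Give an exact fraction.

19/55

obs 1: x=1 → posterior Beta(11/4, 8)
obs 2: x=0 → posterior Beta(11/4, 9)
obs 3: x=0 → posterior Beta(11/4, 10)
obs 4: x=1 → posterior Beta(15/4, 10)
obs 5: x=1 → posterior Beta(19/4, 10)
obs 6: x=1 → posterior Beta(23/4, 10)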